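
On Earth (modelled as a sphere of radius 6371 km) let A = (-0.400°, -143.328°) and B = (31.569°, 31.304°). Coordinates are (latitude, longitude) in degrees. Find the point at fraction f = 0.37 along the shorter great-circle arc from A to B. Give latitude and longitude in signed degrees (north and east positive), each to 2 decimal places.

Central angle δ = 2.5904 rad. Interpolating on the sphere with fraction f = 0.37:
P = [sin((1−f)δ)·A + sin(fδ)·B] / sin δ = 1.9059·A + 1.5626·B in Cartesian coordinates,
giving P = (-0.3912, -0.4465, 0.8047), i.e. latitude 53.58°, longitude -131.22°.

53.58°, -131.22°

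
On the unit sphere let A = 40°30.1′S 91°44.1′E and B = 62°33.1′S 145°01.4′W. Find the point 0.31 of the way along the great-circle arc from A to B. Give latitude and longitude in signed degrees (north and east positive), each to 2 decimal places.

-58.56°, 108.33°

Central angle δ = 1.1764 rad. Interpolating on the sphere with fraction f = 0.31:
P = [sin((1−f)δ)·A + sin(fδ)·B] / sin δ = 0.7858·A + 0.3863·B in Cartesian coordinates,
giving P = (-0.1640, 0.4952, -0.8532), i.e. latitude -58.56°, longitude 108.33°.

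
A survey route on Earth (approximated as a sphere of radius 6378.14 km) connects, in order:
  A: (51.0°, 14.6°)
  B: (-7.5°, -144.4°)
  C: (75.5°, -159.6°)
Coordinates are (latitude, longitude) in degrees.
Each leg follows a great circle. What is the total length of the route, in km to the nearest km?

24118 km

Leg A→B: central angle 2.3239 rad, distance 14822.4 km.
Leg B→C: central angle 1.4574 rad, distance 9295.3 km.
Total: 14822.4 + 9295.3 ≈ 24118 km.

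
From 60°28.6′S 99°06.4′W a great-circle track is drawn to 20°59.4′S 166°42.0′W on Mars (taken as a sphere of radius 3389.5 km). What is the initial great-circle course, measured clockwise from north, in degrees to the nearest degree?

With φ₁ = -1.0555, φ₂ = -0.3663, Δλ = -1.1797 rad, the forward-azimuth formula gives
θ = atan2( sin Δλ cos φ₂ , cos φ₁ sin φ₂ − sin φ₁ cos φ₂ cos Δλ ) = atan2(-0.8632, 0.1332) = -81.23°.
Adding 360° brings this into [0°, 360°): 279°.

279°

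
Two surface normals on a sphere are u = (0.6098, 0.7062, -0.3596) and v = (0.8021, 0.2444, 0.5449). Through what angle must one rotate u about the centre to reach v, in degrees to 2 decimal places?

u·v = 0.4658; |u| = 0.9999, |v| = 1.0000.
cos θ = (u·v)/(|u||v|) = 0.4658, so θ = 62.24°.

62.24°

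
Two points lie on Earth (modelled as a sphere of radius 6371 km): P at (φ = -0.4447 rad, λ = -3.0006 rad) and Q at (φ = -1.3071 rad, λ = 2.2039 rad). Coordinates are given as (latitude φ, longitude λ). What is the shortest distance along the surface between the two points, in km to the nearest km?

6475 km

Let φ₁ = -0.4447 rad, φ₂ = -1.3071 rad, and Δλ = -1.0787 rad.
cos c = sin φ₁ sin φ₂ + cos φ₁ cos φ₂ cos Δλ = (-0.4302)(-0.9654) + (0.9027)(0.2607)(0.4725) = 0.52649,
so c = arccos(0.52649) = 1.01633 rad.
Distance = R·c = 6371 × 1.0163 ≈ 6475 km.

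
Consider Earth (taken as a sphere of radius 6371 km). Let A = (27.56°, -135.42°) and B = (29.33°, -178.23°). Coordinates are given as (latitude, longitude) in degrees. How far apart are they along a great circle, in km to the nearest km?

With latitudes φ₁ = 27.560°, φ₂ = 29.330° and longitude difference Δλ = -42.810°:
cos c = sin φ₁ sin φ₂ + cos φ₁ cos φ₂ cos Δλ = (0.4627)(0.4898) + (0.8865)(0.8718)(0.7336) = 0.79363,
so c = arccos(0.79363) = 0.65404 rad.
Distance = R·c = 6371 × 0.6540 ≈ 4167 km.

4167 km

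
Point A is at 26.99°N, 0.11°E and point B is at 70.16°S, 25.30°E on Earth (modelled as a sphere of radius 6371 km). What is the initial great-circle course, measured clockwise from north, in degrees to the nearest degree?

172°

With φ₁ = 0.4711, φ₂ = -1.2245, Δλ = 0.4396 rad, the forward-azimuth formula gives
θ = atan2( sin Δλ cos φ₂ , cos φ₁ sin φ₂ − sin φ₁ cos φ₂ cos Δλ ) = atan2(0.1445, -0.9776) = 171.59°.
So the initial bearing is 172°.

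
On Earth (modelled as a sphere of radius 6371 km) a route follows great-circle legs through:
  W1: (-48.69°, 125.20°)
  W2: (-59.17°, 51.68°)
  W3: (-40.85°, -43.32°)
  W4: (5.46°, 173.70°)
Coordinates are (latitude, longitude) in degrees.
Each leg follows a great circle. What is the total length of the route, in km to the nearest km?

Leg W1→W2: central angle 0.7363 rad, distance 4690.8 km.
Leg W2→W3: central angle 1.0147 rad, distance 6464.7 km.
Leg W3→W4: central angle 2.2962 rad, distance 14629.2 km.
Total: 4690.8 + 6464.7 + 14629.2 ≈ 25785 km.

25785 km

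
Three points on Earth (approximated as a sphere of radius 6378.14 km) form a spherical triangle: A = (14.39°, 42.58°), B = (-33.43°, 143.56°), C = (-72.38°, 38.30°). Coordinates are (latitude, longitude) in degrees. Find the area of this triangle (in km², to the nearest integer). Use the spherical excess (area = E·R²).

48458626 km²

Side lengths (central angles): a = 1.0944, b = 1.5152, c = 1.8659 rad; semiperimeter s = 2.2378.
By l'Huilier's theorem, tan(E/4) = √[tan(s/2) tan((s−a)/2) tan((s−b)/2) tan((s−c)/2)], giving spherical excess E = 1.1912 rad.
Area = E·R² = 1.1912 × (6378.14)² ≈ 48458626 km².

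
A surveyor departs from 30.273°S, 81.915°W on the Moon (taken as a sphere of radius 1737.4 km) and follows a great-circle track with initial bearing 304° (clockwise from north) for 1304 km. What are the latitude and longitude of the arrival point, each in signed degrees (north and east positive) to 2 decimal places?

-2.25°, -116.38°

Angular distance δ = d/R = 1304/1737.4 = 0.75055 rad; initial bearing θ = 5.3058 rad.
sin φ₂ = sin φ₁ cos δ + cos φ₁ sin δ cos θ = (-0.5041)(0.7313) + (0.8636)(0.6820)(0.5592) = -0.0393, so φ₂ = -2.25°.
Δλ = atan2(sin θ sin δ cos φ₁, cos δ − sin φ₁ sin φ₂) = atan2(-0.4883, 0.7115) = -34.463°.
λ₂ = -81.915° − 34.463° = -116.38°.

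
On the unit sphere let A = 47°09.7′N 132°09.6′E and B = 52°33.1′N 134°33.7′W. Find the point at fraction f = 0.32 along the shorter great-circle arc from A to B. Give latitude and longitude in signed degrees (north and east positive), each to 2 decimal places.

Central angle δ = 0.9782 rad. Interpolating on the sphere with fraction f = 0.32:
P = [sin((1−f)δ)·A + sin(fδ)·B] / sin δ = 0.7441·A + 0.3712·B in Cartesian coordinates,
giving P = (-0.4980, 0.2142, 0.8403), i.e. latitude 57.18°, longitude 156.73°.

57.18°, 156.73°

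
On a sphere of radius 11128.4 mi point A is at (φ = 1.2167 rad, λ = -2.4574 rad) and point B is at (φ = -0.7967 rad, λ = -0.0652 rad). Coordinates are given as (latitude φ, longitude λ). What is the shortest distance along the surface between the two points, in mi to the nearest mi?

Let φ₁ = 1.2167 rad, φ₂ = -0.7967 rad, and Δλ = 2.3922 rad.
cos c = sin φ₁ sin φ₂ + cos φ₁ cos φ₂ cos Δλ = (0.9380)(-0.7151) + (0.3467)(0.6991)(-0.7321) = -0.84815,
so c = arccos(-0.84815) = 2.58328 rad.
Distance = R·c = 11128.4 × 2.5833 ≈ 28748 mi.

28748 mi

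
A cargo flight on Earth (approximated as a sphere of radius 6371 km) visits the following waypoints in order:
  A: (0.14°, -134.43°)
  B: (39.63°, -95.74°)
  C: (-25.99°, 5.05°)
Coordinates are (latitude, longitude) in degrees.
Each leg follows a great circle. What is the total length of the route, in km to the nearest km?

Leg A→B: central angle 0.9239 rad, distance 5886.2 km.
Leg B→C: central angle 1.9923 rad, distance 12692.8 km.
Total: 5886.2 + 12692.8 ≈ 18579 km.

18579 km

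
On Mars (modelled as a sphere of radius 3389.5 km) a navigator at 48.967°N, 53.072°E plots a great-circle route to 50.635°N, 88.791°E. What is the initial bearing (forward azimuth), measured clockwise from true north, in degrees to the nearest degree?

With φ₁ = 0.8546, φ₂ = 0.8837, Δλ = 0.6234 rad, the forward-azimuth formula gives
θ = atan2( sin Δλ cos φ₂ , cos φ₁ sin φ₂ − sin φ₁ cos φ₂ cos Δλ ) = atan2(0.3703, 0.1191) = 72.17°.
So the initial bearing is 72°.

72°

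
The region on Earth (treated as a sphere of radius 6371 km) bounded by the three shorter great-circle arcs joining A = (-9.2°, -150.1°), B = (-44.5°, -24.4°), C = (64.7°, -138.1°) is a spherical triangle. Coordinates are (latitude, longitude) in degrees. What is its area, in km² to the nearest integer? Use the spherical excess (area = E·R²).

Side lengths (central angles): a = 2.4283, b = 1.2994, c = 1.8742 rad; semiperimeter s = 2.8009.
By l'Huilier's theorem, tan(E/4) = √[tan(s/2) tan((s−a)/2) tan((s−b)/2) tan((s−c)/2)], giving spherical excess E = 2.4825 rad.
Area = E·R² = 2.4825 × (6371)² ≈ 100761883 km².

100761883 km²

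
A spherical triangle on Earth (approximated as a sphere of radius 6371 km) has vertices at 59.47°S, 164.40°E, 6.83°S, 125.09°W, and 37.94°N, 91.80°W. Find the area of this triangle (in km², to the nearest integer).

Side lengths (central angles): a = 0.9503, b = 2.2461, c = 1.2967 rad; semiperimeter s = 2.2465.
By l'Huilier's theorem, tan(E/4) = √[tan(s/2) tan((s−a)/2) tan((s−b)/2) tan((s−c)/2)], giving spherical excess E = 0.0515 rad.
Area = E·R² = 0.0515 × (6371)² ≈ 2090421 km².

2090421 km²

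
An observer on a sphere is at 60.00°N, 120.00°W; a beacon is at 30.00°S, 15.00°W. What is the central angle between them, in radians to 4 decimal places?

2.1473 rad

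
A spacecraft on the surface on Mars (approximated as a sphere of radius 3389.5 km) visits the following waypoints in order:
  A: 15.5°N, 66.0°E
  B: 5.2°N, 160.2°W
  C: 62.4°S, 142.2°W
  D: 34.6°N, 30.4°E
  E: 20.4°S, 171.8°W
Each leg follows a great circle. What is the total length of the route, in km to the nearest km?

29959 km

Leg A→B: central angle 2.2653 rad, distance 7678.2 km.
Leg B→C: central angle 1.2041 rad, distance 4081.5 km.
Leg C→D: central angle 2.6496 rad, distance 8980.9 km.
Leg D→E: central angle 2.7195 rad, distance 9217.9 km.
Total: 7678.2 + 4081.5 + 8980.9 + 9217.9 ≈ 29959 km.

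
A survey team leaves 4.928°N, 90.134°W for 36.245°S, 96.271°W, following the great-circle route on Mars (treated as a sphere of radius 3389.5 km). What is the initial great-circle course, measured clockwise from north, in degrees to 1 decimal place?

187.5°

With φ₁ = 0.0860, φ₂ = -0.6326, Δλ = -0.1071 rad, the forward-azimuth formula gives
θ = atan2( sin Δλ cos φ₂ , cos φ₁ sin φ₂ − sin φ₁ cos φ₂ cos Δλ ) = atan2(-0.0862, -0.6579) = -172.53°.
Adding 360° brings this into [0°, 360°): 187.5°.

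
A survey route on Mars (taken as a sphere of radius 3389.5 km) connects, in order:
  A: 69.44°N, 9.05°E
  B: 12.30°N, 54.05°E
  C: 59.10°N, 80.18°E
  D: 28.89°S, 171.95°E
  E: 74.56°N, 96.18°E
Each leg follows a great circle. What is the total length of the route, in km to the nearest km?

Leg A→B: central angle 1.1129 rad, distance 3772.1 km.
Leg B→C: central angle 0.8850 rad, distance 2999.8 km.
Leg C→D: central angle 2.0136 rad, distance 6825.0 km.
Leg D→E: central angle 1.9915 rad, distance 6750.2 km.
Total: 3772.1 + 2999.8 + 6825.0 + 6750.2 ≈ 20347 km.

20347 km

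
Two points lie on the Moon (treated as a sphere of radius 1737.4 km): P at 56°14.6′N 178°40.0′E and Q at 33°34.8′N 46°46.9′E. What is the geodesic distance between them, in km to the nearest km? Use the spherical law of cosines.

2466 km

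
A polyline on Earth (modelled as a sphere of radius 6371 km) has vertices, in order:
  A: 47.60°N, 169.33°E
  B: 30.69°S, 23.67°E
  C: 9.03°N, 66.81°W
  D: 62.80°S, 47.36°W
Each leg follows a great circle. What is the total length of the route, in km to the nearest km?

35273 km

Leg A→B: central angle 2.5977 rad, distance 16549.9 km.
Leg B→C: central angle 1.6581 rad, distance 10563.9 km.
Leg C→D: central angle 1.2807 rad, distance 8159.1 km.
Total: 16549.9 + 10563.9 + 8159.1 ≈ 35273 km.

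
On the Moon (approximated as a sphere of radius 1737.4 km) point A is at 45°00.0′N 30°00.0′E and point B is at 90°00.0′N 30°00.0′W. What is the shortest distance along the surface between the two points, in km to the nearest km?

1365 km

Let φ₁ = 0.7854 rad, φ₂ = 1.5708 rad, and Δλ = -1.0472 rad.
cos c = sin φ₁ sin φ₂ + cos φ₁ cos φ₂ cos Δλ = (0.7071)(1.0000) + (0.7071)(0.0000)(0.5000) = 0.70711,
so c = arccos(0.70711) = 0.78540 rad.
Distance = R·c = 1737.4 × 0.7854 ≈ 1365 km.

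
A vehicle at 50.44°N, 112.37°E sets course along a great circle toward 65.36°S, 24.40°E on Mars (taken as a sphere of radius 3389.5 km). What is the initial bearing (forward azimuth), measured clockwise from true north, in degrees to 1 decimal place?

With φ₁ = 0.8803, φ₂ = -1.1407, Δλ = -1.5354 rad, the forward-azimuth formula gives
θ = atan2( sin Δλ cos φ₂ , cos φ₁ sin φ₂ − sin φ₁ cos φ₂ cos Δλ ) = atan2(-0.4167, -0.5903) = -144.78°.
Adding 360° brings this into [0°, 360°): 215.2°.

215.2°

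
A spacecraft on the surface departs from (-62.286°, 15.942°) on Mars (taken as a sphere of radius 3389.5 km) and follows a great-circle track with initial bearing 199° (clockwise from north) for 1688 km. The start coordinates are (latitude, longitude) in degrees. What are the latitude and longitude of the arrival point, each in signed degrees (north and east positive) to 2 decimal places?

-81.04°, -70.84°

Angular distance δ = d/R = 1688/3389.5 = 0.49801 rad; initial bearing θ = 3.4732 rad.
sin φ₂ = sin φ₁ cos δ + cos φ₁ sin δ cos θ = (-0.8853)(0.8785) + (0.4651)(0.4777)(-0.9455) = -0.9878, so φ₂ = -81.04°.
Δλ = atan2(sin θ sin δ cos φ₁, cos δ − sin φ₁ sin φ₂) = atan2(-0.0723, 0.0041) = -86.787°.
λ₂ = 15.942° − 86.787° = -70.84°.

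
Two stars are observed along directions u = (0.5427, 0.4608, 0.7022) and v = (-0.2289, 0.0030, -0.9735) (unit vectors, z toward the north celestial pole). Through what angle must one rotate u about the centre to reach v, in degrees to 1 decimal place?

u·v = -0.8064; |u| = 1.0000, |v| = 1.0001.
cos θ = (u·v)/(|u||v|) = -0.8064, so θ = 143.7°.

143.7°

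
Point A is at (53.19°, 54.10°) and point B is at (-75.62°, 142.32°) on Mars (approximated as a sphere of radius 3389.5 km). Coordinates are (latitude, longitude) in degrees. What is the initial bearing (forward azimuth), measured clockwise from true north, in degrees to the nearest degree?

157°

Δλ = 88.220° = 1.5397 rad.
y = sin Δλ · cos φ₂ = (0.9995)(0.2484) = 0.2482
x = cos φ₁ sin φ₂ − sin φ₁ cos φ₂ cos Δλ = (0.5992)(-0.9687) − (0.8006)(0.2484)(0.0311) = -0.5866
θ = atan2(y, x) = 157.06°, so the bearing is 157°.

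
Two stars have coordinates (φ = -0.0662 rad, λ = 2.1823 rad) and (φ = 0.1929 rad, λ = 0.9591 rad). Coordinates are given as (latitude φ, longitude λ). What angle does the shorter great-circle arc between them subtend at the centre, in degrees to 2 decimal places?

With latitudes φ₁ = -3.793°, φ₂ = 11.052° and longitude difference Δλ = -70.084°:
Haversine: a = sin²(Δφ/2) + cos φ₁ cos φ₂ sin²(Δλ/2) = 0.0167 + (0.9978)(0.9815)(0.3297) = 0.33955.
Central angle c = 2·arcsin(√a) = 1.24411 rad.
So the angular separation is 71.28°.

71.28°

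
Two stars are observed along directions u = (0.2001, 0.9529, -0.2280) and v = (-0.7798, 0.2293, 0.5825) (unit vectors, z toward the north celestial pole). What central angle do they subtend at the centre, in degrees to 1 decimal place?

94.0°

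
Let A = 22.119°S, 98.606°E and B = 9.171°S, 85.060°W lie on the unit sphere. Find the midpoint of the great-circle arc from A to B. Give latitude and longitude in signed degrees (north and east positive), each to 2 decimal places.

-80.86°, -128.43°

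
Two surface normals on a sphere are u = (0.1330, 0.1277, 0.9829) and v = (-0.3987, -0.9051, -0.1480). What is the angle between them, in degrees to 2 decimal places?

108.30°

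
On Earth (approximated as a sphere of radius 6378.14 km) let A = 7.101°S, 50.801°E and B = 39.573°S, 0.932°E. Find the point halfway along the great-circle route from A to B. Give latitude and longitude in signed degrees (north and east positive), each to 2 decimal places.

The central angle between A and B is δ = 0.9621 rad.
With f = 0.5, the slerp weights are sin((1−f)δ)/sin δ = 0.5640 and sin(fδ)/sin δ = 0.5640.
Weighted sum of the unit vectors: (0.5640)·(0.6272,0.7690,-0.1236) + (0.5640)·(0.7707,0.0125,-0.6371) = (0.7884, 0.4408, -0.4290).
Converting back: φ = atan2(z, √(x²+y²)) = -25.41°, λ = atan2(y, x) = 29.21°.

-25.41°, 29.21°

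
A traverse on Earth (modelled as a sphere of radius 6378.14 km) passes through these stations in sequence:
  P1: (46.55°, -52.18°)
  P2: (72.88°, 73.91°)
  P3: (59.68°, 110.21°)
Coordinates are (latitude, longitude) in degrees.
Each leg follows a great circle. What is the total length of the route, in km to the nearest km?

8245 km

Leg P1→P2: central angle 0.9587 rad, distance 6115.0 km.
Leg P2→P3: central angle 0.3340 rad, distance 2130.3 km.
Total: 6115.0 + 2130.3 ≈ 8245 km.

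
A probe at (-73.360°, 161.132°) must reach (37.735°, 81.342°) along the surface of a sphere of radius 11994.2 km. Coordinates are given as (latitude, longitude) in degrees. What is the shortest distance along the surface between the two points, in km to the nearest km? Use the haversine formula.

Let φ₁ = -1.2804 rad, φ₂ = 0.6586 rad, and Δλ = -1.3926 rad.
Haversine: a = sin²(Δφ/2) + cos φ₁ cos φ₂ sin²(Δλ/2) = 0.6800 + (0.2864)(0.7908)(0.4114) = 0.77312.
Central angle c = 2·arcsin(√a) = 2.14866 rad.
Distance = R·c = 11994.2 × 2.1487 ≈ 25771 km.

25771 km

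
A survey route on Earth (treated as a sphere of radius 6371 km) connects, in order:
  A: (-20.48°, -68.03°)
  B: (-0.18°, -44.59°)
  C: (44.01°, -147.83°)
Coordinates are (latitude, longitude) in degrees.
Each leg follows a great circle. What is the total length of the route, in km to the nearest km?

14480 km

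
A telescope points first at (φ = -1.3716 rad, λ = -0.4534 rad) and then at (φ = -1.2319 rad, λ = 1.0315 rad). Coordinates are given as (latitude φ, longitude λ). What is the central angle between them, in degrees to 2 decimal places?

With latitudes φ₁ = -78.587°, φ₂ = -70.583° and longitude difference Δλ = 85.079°:
Haversine: a = sin²(Δφ/2) + cos φ₁ cos φ₂ sin²(Δλ/2) = 0.0049 + (0.1979)(0.3324)(0.4571) = 0.03494.
Central angle c = 2·arcsin(√a) = 0.37607 rad.
So the angular separation is 21.55°.

21.55°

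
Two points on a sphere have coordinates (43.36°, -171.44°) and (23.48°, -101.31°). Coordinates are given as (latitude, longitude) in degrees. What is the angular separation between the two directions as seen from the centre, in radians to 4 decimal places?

Let φ₁ = 0.7568 rad, φ₂ = 0.4098 rad, and Δλ = 1.2240 rad.
cos c = sin φ₁ sin φ₂ + cos φ₁ cos φ₂ cos Δλ = (0.6866)(0.3984) + (0.7271)(0.9172)(0.3399) = 0.50021,
so c = arccos(0.50021) = 1.04696 rad.
So the angular separation is 1.0470 rad.

1.0470 rad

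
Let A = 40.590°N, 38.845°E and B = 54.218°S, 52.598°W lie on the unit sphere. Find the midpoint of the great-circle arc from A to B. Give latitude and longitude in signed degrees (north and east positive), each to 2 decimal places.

-9.63°, 0.72°

Central angle δ = 2.1401 rad. Interpolating on the sphere with fraction f = 0.5:
P = [sin((1−f)δ)·A + sin(fδ)·B] / sin δ = 1.0415·A + 1.0415·B in Cartesian coordinates,
giving P = (0.9858, 0.0123, -0.1673), i.e. latitude -9.63°, longitude 0.72°.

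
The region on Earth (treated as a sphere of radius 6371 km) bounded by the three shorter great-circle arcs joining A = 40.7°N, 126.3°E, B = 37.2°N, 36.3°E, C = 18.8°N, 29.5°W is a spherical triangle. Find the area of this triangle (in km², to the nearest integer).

Side lengths (central angles): a = 1.0426, b = 2.0314, c = 1.1655 rad; semiperimeter s = 2.1198.
By l'Huilier's theorem, tan(E/4) = √[tan(s/2) tan((s−a)/2) tan((s−b)/2) tan((s−c)/2)], giving spherical excess E = 0.6195 rad.
Area = E·R² = 0.6195 × (6371)² ≈ 25143419 km².

25143419 km²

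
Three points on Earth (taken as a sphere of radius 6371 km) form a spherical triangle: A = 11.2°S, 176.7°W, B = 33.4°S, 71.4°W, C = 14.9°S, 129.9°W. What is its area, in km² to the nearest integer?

Side lengths (central angles): a = 0.9727, b = 0.7970, c = 1.6802 rad; semiperimeter s = 1.7249.
By l'Huilier's theorem, tan(E/4) = √[tan(s/2) tan((s−a)/2) tan((s−b)/2) tan((s−c)/2)], giving spherical excess E = 0.2869 rad.
Area = E·R² = 0.2869 × (6371)² ≈ 11643286 km².

11643286 km²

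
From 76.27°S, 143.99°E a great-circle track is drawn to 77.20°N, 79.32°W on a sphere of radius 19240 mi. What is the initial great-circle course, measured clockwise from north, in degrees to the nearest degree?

Δλ = 136.690° = 2.3857 rad.
y = sin Δλ · cos φ₂ = (0.6859)(0.2215) = 0.1520
x = cos φ₁ sin φ₂ − sin φ₁ cos φ₂ cos Δλ = (0.2373)(0.9751) − (-0.9714)(0.2215)(-0.7277) = 0.0748
θ = atan2(y, x) = 63.78°, so the bearing is 64°.

64°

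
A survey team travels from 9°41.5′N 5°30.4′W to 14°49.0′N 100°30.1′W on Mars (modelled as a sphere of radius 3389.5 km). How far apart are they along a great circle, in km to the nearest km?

With latitudes φ₁ = 9.692°, φ₂ = 14.817° and longitude difference Δλ = -94.995°:
cos c = sin φ₁ sin φ₂ + cos φ₁ cos φ₂ cos Δλ = (0.1683)(0.2557) + (0.9857)(0.9667)(-0.0871) = -0.03992,
so c = arccos(-0.03992) = 1.61073 rad.
Distance = R·c = 3389.5 × 1.6107 ≈ 5460 km.

5460 km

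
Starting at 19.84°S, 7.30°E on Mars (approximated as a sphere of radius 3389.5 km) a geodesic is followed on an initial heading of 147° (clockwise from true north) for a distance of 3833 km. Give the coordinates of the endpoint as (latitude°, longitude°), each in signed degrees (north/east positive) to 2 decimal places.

Angular distance δ = d/R = 3833/3389.5 = 1.13085 rad; initial bearing θ = 2.5656 rad.
sin φ₂ = sin φ₁ cos δ + cos φ₁ sin δ cos θ = (-0.3394)(0.4259) + (0.9406)(0.9048)(-0.8387) = -0.8583, so φ₂ = -59.13°.
Δλ = atan2(sin θ sin δ cos φ₁, cos δ − sin φ₁ sin φ₂) = atan2(0.4635, 0.1346) = 73.809°.
λ₂ = 7.300° + 73.809° = 81.11°.

-59.13°, 81.11°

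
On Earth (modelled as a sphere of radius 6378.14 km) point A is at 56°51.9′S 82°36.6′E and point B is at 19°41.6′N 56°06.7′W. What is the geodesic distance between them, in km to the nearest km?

14693 km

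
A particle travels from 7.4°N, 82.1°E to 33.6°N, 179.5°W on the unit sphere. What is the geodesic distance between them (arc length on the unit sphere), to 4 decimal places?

With latitudes φ₁ = 7.400°, φ₂ = 33.600° and longitude difference Δλ = 98.400°:
Haversine: a = sin²(Δφ/2) + cos φ₁ cos φ₂ sin²(Δλ/2) = 0.0514 + (0.9917)(0.8329)(0.5730) = 0.52469.
Central angle c = 2·arcsin(√a) = 1.62020 rad.
On the unit sphere the arc length equals the central angle: 1.6202.

1.6202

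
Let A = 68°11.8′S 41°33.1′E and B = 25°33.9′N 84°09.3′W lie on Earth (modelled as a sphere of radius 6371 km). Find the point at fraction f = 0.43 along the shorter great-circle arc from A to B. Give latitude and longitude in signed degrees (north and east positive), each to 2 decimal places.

The central angle between A and B is δ = 2.2096 rad.
With f = 0.43, the slerp weights are sin((1−f)δ)/sin δ = 1.1857 and sin(fδ)/sin δ = 1.0133.
Weighted sum of the unit vectors: (1.1857)·(0.2780,0.2464,-0.9285) + (1.0133)·(0.0919,-0.8974,0.4315) = (0.4227, -0.6172, -0.6636).
Converting back: φ = atan2(z, √(x²+y²)) = -41.58°, λ = atan2(y, x) = -55.60°.

-41.58°, -55.60°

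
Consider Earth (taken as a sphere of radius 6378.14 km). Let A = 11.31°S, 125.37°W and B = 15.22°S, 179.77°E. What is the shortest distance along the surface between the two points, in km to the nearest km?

Let φ₁ = -0.1974 rad, φ₂ = -0.2656 rad, and Δλ = -0.9575 rad.
Haversine: a = sin²(Δφ/2) + cos φ₁ cos φ₂ sin²(Δλ/2) = 0.0012 + (0.9806)(0.9649)(0.2122) = 0.20196.
Central angle c = 2·arcsin(√a) = 0.93218 rad.
Distance = R·c = 6378.14 × 0.9322 ≈ 5946 km.

5946 km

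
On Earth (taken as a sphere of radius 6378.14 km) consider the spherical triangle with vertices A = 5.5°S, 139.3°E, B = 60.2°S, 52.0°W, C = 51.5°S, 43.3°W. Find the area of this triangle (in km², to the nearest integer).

4377246 km²

Side lengths (central angles): a = 0.1738, b = 2.1460, c = 1.9844 rad; semiperimeter s = 2.1521.
By l'Huilier's theorem, tan(E/4) = √[tan(s/2) tan((s−a)/2) tan((s−b)/2) tan((s−c)/2)], giving spherical excess E = 0.1076 rad.
Area = E·R² = 0.1076 × (6378.14)² ≈ 4377246 km².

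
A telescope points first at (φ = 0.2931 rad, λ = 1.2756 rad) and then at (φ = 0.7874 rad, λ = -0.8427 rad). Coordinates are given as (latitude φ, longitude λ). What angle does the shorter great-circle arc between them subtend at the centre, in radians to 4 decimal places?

1.7183 rad

Let φ₁ = 0.2931 rad, φ₂ = 0.7874 rad, and Δλ = -2.1183 rad.
cos c = sin φ₁ sin φ₂ + cos φ₁ cos φ₂ cos Δλ = (0.2889)(0.7085) + (0.9574)(0.7057)(-0.5206) = -0.14698,
so c = arccos(-0.14698) = 1.71831 rad.
So the angular separation is 1.7183 rad.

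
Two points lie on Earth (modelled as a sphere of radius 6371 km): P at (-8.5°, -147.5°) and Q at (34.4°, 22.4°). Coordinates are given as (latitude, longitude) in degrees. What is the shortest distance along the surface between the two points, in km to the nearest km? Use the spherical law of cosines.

16956 km

With latitudes φ₁ = -8.500°, φ₂ = 34.400° and longitude difference Δλ = 169.900°:
cos c = sin φ₁ sin φ₂ + cos φ₁ cos φ₂ cos Δλ = (-0.1478)(0.5650) + (0.9890)(0.8251)(-0.9845) = -0.88691,
so c = arccos(-0.88691) = 2.66141 rad.
Distance = R·c = 6371 × 2.6614 ≈ 16956 km.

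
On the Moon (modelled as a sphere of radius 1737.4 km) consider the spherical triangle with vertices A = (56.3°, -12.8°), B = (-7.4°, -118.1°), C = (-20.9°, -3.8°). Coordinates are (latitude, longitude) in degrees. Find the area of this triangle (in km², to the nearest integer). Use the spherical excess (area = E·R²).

Side lengths (central angles): a = 1.9127, b = 1.3539, c = 1.8259 rad; semiperimeter s = 2.5463.
By l'Huilier's theorem, tan(E/4) = √[tan(s/2) tan((s−a)/2) tan((s−b)/2) tan((s−c)/2)], giving spherical excess E = 1.9261 rad.
Area = E·R² = 1.9261 × (1737.4)² ≈ 5814170 km².

5814170 km²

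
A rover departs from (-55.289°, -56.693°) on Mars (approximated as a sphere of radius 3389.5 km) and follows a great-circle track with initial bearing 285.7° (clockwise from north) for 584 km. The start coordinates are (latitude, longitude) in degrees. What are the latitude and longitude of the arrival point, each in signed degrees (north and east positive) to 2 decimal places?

-51.58°, -72.09°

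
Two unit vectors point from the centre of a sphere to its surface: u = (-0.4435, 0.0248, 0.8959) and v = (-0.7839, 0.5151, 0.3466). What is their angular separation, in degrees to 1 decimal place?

u·v = 0.6710; |u| = 1.0000, |v| = 1.0000.
cos θ = (u·v)/(|u||v|) = 0.6710, so θ = 47.9°.

47.9°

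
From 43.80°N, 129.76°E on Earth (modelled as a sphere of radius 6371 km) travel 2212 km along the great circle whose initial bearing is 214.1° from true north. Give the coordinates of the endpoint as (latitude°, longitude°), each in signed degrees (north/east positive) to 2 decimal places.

26.58°, 117.44°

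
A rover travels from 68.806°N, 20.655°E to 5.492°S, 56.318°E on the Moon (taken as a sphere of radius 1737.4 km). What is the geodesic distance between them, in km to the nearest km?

2374 km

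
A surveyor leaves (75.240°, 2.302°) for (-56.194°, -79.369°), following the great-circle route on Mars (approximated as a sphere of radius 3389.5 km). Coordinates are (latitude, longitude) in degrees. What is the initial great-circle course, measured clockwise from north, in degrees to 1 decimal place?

242.3°

Δλ = -81.671° = -1.4254 rad.
y = sin Δλ · cos φ₂ = (-0.9895)(0.5564) = -0.5505
x = cos φ₁ sin φ₂ − sin φ₁ cos φ₂ cos Δλ = (0.2548)(-0.8309) − (0.9670)(0.5564)(0.1449) = -0.2896
θ = atan2(y, x) = -117.75°; adding 360° gives 242.3°.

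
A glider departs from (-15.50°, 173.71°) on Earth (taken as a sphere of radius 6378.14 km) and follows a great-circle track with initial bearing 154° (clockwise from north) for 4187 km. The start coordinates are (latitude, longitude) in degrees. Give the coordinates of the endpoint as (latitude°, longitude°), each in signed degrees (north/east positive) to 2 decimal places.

-47.76°, -162.84°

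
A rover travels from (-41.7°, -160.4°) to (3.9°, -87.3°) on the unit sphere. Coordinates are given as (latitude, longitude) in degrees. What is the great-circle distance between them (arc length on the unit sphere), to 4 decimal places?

1.3986

Let φ₁ = -0.7278 rad, φ₂ = 0.0681 rad, and Δλ = 1.2758 rad.
cos c = sin φ₁ sin φ₂ + cos φ₁ cos φ₂ cos Δλ = (-0.6652)(0.0680) + (0.7466)(0.9977)(0.2907) = 0.17130,
so c = arccos(0.17130) = 1.39865 rad.
On the unit sphere the arc length equals the central angle: 1.3986.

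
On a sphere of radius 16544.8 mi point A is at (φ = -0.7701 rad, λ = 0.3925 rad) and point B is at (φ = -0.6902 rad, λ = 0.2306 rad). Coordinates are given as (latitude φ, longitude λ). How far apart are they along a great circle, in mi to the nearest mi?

2392 mi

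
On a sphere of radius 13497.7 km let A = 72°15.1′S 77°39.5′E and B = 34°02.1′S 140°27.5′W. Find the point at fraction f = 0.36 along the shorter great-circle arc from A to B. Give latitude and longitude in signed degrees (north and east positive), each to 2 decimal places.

-75.99°, -176.21°

Central angle δ = 1.2299 rad. Interpolating on the sphere with fraction f = 0.36:
P = [sin((1−f)δ)·A + sin(fδ)·B] / sin δ = 0.7516·A + 0.4546·B in Cartesian coordinates,
giving P = (-0.2415, -0.0160, -0.9703), i.e. latitude -75.99°, longitude -176.21°.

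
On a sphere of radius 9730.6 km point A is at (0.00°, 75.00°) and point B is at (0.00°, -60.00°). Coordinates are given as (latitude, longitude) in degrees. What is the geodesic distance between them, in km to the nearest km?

22927 km

In radians: φ₁ = 0.0000, φ₂ = 0.0000, Δλ = -135.000° = -2.3562 rad.
cos c = sin φ₁ sin φ₂ + cos φ₁ cos φ₂ cos Δλ = (0.0000)(0.0000) + (1.0000)(1.0000)(-0.7071) = -0.70711,
so c = arccos(-0.70711) = 2.35619 rad.
Distance = R·c = 9730.6 × 2.3562 ≈ 22927 km.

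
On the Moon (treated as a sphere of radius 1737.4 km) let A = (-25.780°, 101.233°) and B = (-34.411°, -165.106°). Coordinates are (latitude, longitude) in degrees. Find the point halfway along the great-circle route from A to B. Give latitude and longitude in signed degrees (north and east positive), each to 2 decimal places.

Central angle δ = 1.3711 rad. Interpolating on the sphere with fraction f = 0.5:
P = [sin((1−f)δ)·A + sin(fδ)·B] / sin δ = 0.6459·A + 0.6459·B in Cartesian coordinates,
giving P = (-0.6283, 0.4335, -0.6460), i.e. latitude -40.24°, longitude 145.39°.

-40.24°, 145.39°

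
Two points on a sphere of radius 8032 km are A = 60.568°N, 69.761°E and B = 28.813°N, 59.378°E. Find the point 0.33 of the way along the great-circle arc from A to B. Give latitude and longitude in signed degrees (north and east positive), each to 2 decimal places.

The central angle between A and B is δ = 0.5675 rad.
With f = 0.33, the slerp weights are sin((1−f)δ)/sin δ = 0.6904 and sin(fδ)/sin δ = 0.3464.
Weighted sum of the unit vectors: (0.6904)·(0.1700,0.4611,0.8709) + (0.3464)·(0.4463,0.7540,0.4820) = (0.2720, 0.5795, 0.7683).
Converting back: φ = atan2(z, √(x²+y²)) = 50.20°, λ = atan2(y, x) = 64.86°.

50.20°, 64.86°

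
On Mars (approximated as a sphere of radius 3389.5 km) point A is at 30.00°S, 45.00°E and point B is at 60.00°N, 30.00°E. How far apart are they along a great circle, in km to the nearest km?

In radians: φ₁ = -0.5236, φ₂ = 1.0472, Δλ = -15.000° = -0.2618 rad.
Haversine: a = sin²(Δφ/2) + cos φ₁ cos φ₂ sin²(Δλ/2) = 0.5000 + (0.8660)(0.5000)(0.0170) = 0.50738.
Central angle c = 2·arcsin(√a) = 1.58555 rad.
Distance = R·c = 3389.5 × 1.5856 ≈ 5374 km.

5374 km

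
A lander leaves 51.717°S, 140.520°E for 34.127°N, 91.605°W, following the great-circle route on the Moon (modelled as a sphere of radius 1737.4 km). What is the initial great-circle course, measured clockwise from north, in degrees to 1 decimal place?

94.5°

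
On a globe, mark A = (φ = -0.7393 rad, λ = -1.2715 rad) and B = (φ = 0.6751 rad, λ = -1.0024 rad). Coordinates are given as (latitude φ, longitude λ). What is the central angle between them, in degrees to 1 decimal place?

Let φ₁ = -0.7393 rad, φ₂ = 0.6751 rad, and Δλ = 0.2691 rad.
Haversine: a = sin²(Δφ/2) + cos φ₁ cos φ₂ sin²(Δλ/2) = 0.4221 + (0.7389)(0.7806)(0.0180) = 0.43250.
Central angle c = 2·arcsin(√a) = 1.43538 rad.
So the angular separation is 82.2°.

82.2°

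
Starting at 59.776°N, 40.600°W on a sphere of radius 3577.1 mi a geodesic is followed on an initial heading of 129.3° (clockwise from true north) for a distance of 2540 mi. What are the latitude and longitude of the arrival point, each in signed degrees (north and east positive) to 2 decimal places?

26.58°, -6.26°

Angular distance δ = d/R = 2540/3577.1 = 0.71007 rad; initial bearing θ = 2.2567 rad.
sin φ₂ = sin φ₁ cos δ + cos φ₁ sin δ cos θ = (0.8641)(0.7583) + (0.5034)(0.6519)(-0.6334) = 0.4474, so φ₂ = 26.58°.
Δλ = atan2(sin θ sin δ cos φ₁, cos δ − sin φ₁ sin φ₂) = atan2(0.2539, 0.3717) = 34.337°.
λ₂ = -40.600° + 34.337° = -6.26°.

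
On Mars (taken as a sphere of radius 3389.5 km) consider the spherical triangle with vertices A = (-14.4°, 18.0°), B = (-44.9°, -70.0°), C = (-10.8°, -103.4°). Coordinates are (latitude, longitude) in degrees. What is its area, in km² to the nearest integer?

Side lengths (central angles): a = 0.7768, b = 2.0366, c = 1.3700 rad; semiperimeter s = 2.0917.
By l'Huilier's theorem, tan(E/4) = √[tan(s/2) tan((s−a)/2) tan((s−b)/2) tan((s−c)/2)], giving spherical excess E = 0.4688 rad.
Area = E·R² = 0.4688 × (3389.5)² ≈ 5386221 km².

5386221 km²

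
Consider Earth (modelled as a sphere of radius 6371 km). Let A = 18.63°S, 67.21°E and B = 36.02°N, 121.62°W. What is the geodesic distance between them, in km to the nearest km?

17896 km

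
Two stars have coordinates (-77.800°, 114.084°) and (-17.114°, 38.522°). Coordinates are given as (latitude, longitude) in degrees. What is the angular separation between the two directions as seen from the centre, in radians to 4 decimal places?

In radians: φ₁ = -1.3579, φ₂ = -0.2987, Δλ = -75.562° = -1.3188 rad.
Haversine: a = sin²(Δφ/2) + cos φ₁ cos φ₂ sin²(Δλ/2) = 0.2552 + (0.2113)(0.9557)(0.3753) = 0.33101.
Central angle c = 2·arcsin(√a) = 1.22602 rad.
So the angular separation is 1.2260 rad.

1.2260 rad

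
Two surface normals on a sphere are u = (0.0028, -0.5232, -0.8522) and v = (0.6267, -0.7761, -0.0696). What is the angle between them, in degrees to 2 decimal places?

u·v = 0.4671; |u| = 1.0000, |v| = 1.0000.
cos θ = (u·v)/(|u||v|) = 0.4671, so θ = 62.15°.

62.15°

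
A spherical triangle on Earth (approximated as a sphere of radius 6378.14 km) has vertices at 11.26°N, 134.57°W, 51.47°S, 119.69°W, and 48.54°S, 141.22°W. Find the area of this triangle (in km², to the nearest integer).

5756063 km²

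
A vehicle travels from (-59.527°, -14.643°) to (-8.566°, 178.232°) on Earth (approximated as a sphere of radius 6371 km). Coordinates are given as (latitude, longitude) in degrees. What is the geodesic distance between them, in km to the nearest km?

12357 km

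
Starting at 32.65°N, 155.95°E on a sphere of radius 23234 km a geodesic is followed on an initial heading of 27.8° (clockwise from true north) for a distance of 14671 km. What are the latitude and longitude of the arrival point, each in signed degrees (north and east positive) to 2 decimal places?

61.06°, -169.37°

Angular distance δ = d/R = 14671/23234 = 0.63145 rad; initial bearing θ = 0.4852 rad.
sin φ₂ = sin φ₁ cos δ + cos φ₁ sin δ cos θ = (0.5395)(0.8072) + (0.8420)(0.5903)(0.8846) = 0.8751, so φ₂ = 61.06°.
Δλ = atan2(sin θ sin δ cos φ₁, cos δ − sin φ₁ sin φ₂) = atan2(0.2318, 0.3350) = 34.679°.
λ₂ = 155.950° + 34.679° = 190.63° → -169.37° after wrapping to (−180°, 180°].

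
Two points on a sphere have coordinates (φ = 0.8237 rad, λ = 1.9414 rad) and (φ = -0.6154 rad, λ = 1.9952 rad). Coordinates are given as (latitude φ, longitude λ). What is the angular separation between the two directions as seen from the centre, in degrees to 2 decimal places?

With latitudes φ₁ = 47.195°, φ₂ = -35.260° and longitude difference Δλ = 3.083°:
Haversine: a = sin²(Δφ/2) + cos φ₁ cos φ₂ sin²(Δλ/2) = 0.4343 + (0.6795)(0.8165)(0.0007) = 0.43474.
Central angle c = 2·arcsin(√a) = 1.43991 rad.
So the angular separation is 82.50°.

82.50°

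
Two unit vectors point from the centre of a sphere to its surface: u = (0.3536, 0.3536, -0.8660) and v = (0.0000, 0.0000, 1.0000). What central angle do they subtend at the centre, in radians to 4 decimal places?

2.6179 rad

u·v = -0.8660; |u| = 1.0000, |v| = 1.0000.
cos θ = (u·v)/(|u||v|) = -0.8660, so θ = 2.6179 rad.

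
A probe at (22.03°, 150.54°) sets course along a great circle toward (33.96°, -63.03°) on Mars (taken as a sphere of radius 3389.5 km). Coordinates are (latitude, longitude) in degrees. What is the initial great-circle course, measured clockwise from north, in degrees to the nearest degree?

Δλ = 146.430° = 2.5557 rad.
y = sin Δλ · cos φ₂ = (0.5530)(0.8294) = 0.4586
x = cos φ₁ sin φ₂ − sin φ₁ cos φ₂ cos Δλ = (0.9270)(0.5586) − (0.3751)(0.8294)(-0.8332) = 0.7770
θ = atan2(y, x) = 30.55°, so the bearing is 31°.

31°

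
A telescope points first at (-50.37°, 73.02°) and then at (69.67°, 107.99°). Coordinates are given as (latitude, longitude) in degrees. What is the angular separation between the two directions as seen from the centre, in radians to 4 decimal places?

With latitudes φ₁ = -50.370°, φ₂ = 69.670° and longitude difference Δλ = 34.970°:
cos c = sin φ₁ sin φ₂ + cos φ₁ cos φ₂ cos Δλ = (-0.7702)(0.9377) + (0.6378)(0.3474)(0.8195) = -0.54061,
so c = arccos(-0.54061) = 2.14196 rad.
So the angular separation is 2.1420 rad.

2.1420 rad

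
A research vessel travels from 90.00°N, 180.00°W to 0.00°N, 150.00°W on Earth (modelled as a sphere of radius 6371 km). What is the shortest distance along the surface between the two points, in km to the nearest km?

In radians: φ₁ = 1.5708, φ₂ = 0.0000, Δλ = 30.000° = 0.5236 rad.
cos c = sin φ₁ sin φ₂ + cos φ₁ cos φ₂ cos Δλ = (1.0000)(0.0000) + (0.0000)(1.0000)(0.8660) = 0.00000,
so c = arccos(0.00000) = 1.57080 rad.
Distance = R·c = 6371 × 1.5708 ≈ 10008 km.

10008 km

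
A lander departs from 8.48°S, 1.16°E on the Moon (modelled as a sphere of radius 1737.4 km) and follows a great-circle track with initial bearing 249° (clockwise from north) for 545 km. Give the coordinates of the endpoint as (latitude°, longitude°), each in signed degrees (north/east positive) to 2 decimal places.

Angular distance δ = d/R = 545/1737.4 = 0.31369 rad; initial bearing θ = 4.3459 rad.
sin φ₂ = sin φ₁ cos δ + cos φ₁ sin δ cos θ = (-0.1475)(0.9512) + (0.9891)(0.3086)(-0.3584) = -0.2496, so φ₂ = -14.46°.
Δλ = atan2(sin θ sin δ cos φ₁, cos δ − sin φ₁ sin φ₂) = atan2(-0.2849, 0.9144) = -17.307°.
λ₂ = 1.160° − 17.307° = -16.15°.

-14.46°, -16.15°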